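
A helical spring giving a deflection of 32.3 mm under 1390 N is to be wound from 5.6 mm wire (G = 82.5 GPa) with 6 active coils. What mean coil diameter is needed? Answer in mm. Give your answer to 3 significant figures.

34.0 mm

Required rate k = F/δ = 1390/32.3 = 43.034 N/mm
D = (Gd⁴/(8N_a·k))^(1/3) = (82.5×10³·5.6⁴/(8·6·43.034))^(1/3)
  = (39278.3)^(1/3) = 33.9926 mm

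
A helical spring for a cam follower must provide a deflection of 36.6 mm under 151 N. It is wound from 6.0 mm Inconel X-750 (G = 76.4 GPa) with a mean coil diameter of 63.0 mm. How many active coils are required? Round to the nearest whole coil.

Required rate k = F/δ = 151/36.6 = 4.1257 N/mm
N_a = Gd⁴/(8D³k) = (76.4×10³ × 6.0⁴)/(8 × 63.0³ × 4.1257)
    = 9.90144e+07 / 8.25292e+06 = 12 → 12 coils

12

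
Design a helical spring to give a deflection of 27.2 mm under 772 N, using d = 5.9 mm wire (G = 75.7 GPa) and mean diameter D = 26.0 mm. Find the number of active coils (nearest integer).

Required rate k = F/δ = 772/27.2 = 28.382 N/mm
N_a = Gd⁴/(8D³k) = (75.7×10³ × 5.9⁴)/(8 × 26.0³ × 28.382)
    = 9.17284e+07 / 3.99079e+06 = 22.99 → 23 coils

23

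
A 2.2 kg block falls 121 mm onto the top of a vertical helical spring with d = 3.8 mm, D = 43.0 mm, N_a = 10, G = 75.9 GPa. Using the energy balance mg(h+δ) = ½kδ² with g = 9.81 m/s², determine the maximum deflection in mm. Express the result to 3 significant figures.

55.3 mm

k = Gd⁴/(8D³N_a) = (75.9×10³)(3.8⁴)/(8·43.0³·10) = 2.4882 N/mm
W = mg = 2.2 × 9.81 = 21.582 N
½kδ² − Wδ − Wh = 0 → δ = (W + √(W² + 2kWh))/k
δ = (21.582 + √(465.78 + 12995.3))/2.4882 = (21.582 + 116.02)/2.4882 = 55.303 mm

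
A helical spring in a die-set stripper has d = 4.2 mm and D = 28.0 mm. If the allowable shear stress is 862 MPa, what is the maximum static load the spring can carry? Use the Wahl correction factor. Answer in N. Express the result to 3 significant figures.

C = D/d = 28.0/4.2 = 6.6667
K_W = (4C−1)/(4C−4) + 0.615/C = 25.667/22.667 + 0.0923 = 1.2246
τ_max = K·8FD/(πd³) → F_max = τ_allow·πd³/(8DK)
F_max = 862·π·4.2³/(8·28.0·1.2246) = 2.0063e+05/274.31 = 731.41 N

731 N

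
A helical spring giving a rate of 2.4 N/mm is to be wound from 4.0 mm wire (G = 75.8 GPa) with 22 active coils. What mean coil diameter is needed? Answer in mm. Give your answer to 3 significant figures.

35.8 mm

D = (Gd⁴/(8N_a·k))^(1/3) = (75.8×10³·4.0⁴/(8·22·2.4))^(1/3)
  = (45939.4)^(1/3) = 35.8147 mm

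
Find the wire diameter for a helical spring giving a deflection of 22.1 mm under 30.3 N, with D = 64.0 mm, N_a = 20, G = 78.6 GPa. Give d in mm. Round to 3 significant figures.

5.20 mm

Required rate k = F/δ = 30.3/22.1 = 1.371 N/mm
d = (8D³N_a·k / G)^(1/4) = (8·64.0³·20·1.371 / (78.6×10³))^0.25
  = (731.62)^0.25 = 5.2008 mm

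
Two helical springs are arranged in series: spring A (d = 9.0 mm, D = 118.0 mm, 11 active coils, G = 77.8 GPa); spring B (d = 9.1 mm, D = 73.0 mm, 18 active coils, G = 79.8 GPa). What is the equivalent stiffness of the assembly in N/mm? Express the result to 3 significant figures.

2.59 N/mm

k_A = Gd⁴/(8D³N_a) = (77.8×10³)(9.0⁴)/(8·118.0³·11) = 3.5304 N/mm
k_B = Gd⁴/(8D³N_a) = (79.8×10³)(9.1⁴)/(8·73.0³·18) = 9.7687 N/mm
Series: 1/k_eq = 1/3.5304 + 1/9.7687 = 0.38562; k_eq = 2.5932 N/mm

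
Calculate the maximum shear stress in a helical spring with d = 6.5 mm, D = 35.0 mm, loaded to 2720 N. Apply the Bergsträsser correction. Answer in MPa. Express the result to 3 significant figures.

Spring index C = D/d = 35.0/6.5 = 5.3846
K_B = (4C+2)/(4C−3) = 23.538/18.538 = 1.2697
τ₀ = 8FD/(πd³) = 8·2720·35.0/(π·6.5³) = 761600/862.76 = 882.75 MPa
τ_max = K·τ₀ = 1.2697 × 882.75 = 1120.8 MPa

1120 MPa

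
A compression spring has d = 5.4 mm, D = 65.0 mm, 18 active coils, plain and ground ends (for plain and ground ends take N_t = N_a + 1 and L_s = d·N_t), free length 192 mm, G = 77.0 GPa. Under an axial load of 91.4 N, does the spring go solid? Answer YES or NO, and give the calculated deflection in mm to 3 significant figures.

k = Gd⁴/(8D³N_a) = (77.0×10³)(5.4⁴)/(8·65.0³·18) = 1.6556 N/mm
N_t = 19; L_s = 5.4·19 = 102.6 mm; δ_solid = L₀ − L_s = 192 − 102.6 = 89.4 mm
δ = F/k = 91.4/1.6556 = 55.206 mm
δ < δ_solid → spring does not go solid

NO, δ = 55.2 mm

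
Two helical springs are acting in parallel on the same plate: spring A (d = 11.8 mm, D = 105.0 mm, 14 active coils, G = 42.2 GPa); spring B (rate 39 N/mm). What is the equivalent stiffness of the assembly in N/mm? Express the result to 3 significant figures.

45.3 N/mm

k_A = Gd⁴/(8D³N_a) = (42.2×10³)(11.8⁴)/(8·105.0³·14) = 6.3104 N/mm
Parallel: k_eq = 6.3104 + 39 = 45.31 N/mm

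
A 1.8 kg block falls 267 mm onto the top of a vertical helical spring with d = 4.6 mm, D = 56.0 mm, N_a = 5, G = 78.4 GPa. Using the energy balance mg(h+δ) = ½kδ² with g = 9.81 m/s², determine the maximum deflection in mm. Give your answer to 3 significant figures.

47.1 mm

k = Gd⁴/(8D³N_a) = (78.4×10³)(4.6⁴)/(8·56.0³·5) = 4.9972 N/mm
W = mg = 1.8 × 9.81 = 17.658 N
½kδ² − Wδ − Wh = 0 → δ = (W + √(W² + 2kWh))/k
δ = (17.658 + √(311.8 + 47120.1))/4.9972 = (17.658 + 217.79)/4.9972 = 47.116 mm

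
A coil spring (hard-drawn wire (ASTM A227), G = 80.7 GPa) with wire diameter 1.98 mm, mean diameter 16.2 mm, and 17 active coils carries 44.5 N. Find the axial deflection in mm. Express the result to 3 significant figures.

k = Gd⁴/(8D³N_a) = (80.7×10³)(1.98⁴)/(8·16.2³·17) = 2.1451 N/mm
δ = F/k = 44.5 / 2.1451 = 20.745 mm

20.7 mm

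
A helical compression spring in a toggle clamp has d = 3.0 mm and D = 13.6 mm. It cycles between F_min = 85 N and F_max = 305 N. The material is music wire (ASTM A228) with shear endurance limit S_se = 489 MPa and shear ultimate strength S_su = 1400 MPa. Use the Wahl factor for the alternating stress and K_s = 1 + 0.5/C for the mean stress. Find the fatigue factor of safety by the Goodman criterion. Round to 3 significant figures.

C = D/d = 13.6/3.0 = 4.5333; K_W = (4C−1)/(4C−4)+0.615/C = 1.3479; K_s = 1+0.5/C = 1.1103
F_a = (F_max−F_min)/2 = 110 N; F_m = (F_max+F_min)/2 = 195 N
τ_a = K_W·8F_aD/(πd³) = 1.3479 × 141.09 = 190.18 MPa
τ_m = K_s·8F_mD/(πd³) = 1.1103 × 250.12 = 277.71 MPa
Goodman: 1/n_f = τ_a/S_se + τ_m/S_su = 190.18/489 + 277.71/1400 = 0.38892 + 0.19836 = 0.58729
n_f = 1/0.58729 = 1.703

1.70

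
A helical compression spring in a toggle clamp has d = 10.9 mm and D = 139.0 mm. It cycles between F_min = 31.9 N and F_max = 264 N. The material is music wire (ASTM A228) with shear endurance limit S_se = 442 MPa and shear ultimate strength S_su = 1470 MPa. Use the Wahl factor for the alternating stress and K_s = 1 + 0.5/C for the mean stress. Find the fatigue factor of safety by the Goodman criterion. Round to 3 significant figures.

C = D/d = 139.0/10.9 = 12.7523; K_W = (4C−1)/(4C−4)+0.615/C = 1.1120; K_s = 1+0.5/C = 1.0392
F_a = (F_max−F_min)/2 = 116.05 N; F_m = (F_max+F_min)/2 = 147.95 N
τ_a = K_W·8F_aD/(πd³) = 1.1120 × 31.719 = 35.273 MPa
τ_m = K_s·8F_mD/(πd³) = 1.0392 × 40.438 = 42.024 MPa
Goodman: 1/n_f = τ_a/S_se + τ_m/S_su = 35.273/442 + 42.024/1470 = 0.07980 + 0.02859 = 0.10839
n_f = 1/0.10839 = 9.226

9.23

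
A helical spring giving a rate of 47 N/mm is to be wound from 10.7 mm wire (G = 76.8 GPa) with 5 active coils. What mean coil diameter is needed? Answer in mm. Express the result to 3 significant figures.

81.2 mm

D = (Gd⁴/(8N_a·k))^(1/3) = (76.8×10³·10.7⁴/(8·5·47))^(1/3)
  = (535474)^(1/3) = 81.2044 mm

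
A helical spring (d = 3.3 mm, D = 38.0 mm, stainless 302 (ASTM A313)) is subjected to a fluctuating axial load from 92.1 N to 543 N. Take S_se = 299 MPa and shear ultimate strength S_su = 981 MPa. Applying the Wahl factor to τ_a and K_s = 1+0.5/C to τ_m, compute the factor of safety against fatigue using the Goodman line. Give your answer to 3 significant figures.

C = D/d = 38.0/3.3 = 11.5152; K_W = (4C−1)/(4C−4)+0.615/C = 1.1247; K_s = 1+0.5/C = 1.0434
F_a = (F_max−F_min)/2 = 225.45 N; F_m = (F_max+F_min)/2 = 317.55 N
τ_a = K_W·8F_aD/(πd³) = 1.1247 × 607.06 = 682.78 MPa
τ_m = K_s·8F_mD/(πd³) = 1.0434 × 855.05 = 892.18 MPa
Goodman: 1/n_f = τ_a/S_se + τ_m/S_su = 682.78/299 + 892.18/981 = 2.28355 + 0.90946 = 3.193
n_f = 1/3.193 = 0.3132

0.313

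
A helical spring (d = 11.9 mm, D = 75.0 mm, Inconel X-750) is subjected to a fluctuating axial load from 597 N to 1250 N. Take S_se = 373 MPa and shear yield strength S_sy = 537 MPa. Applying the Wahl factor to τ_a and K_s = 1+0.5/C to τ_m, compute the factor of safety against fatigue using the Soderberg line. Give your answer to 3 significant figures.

3.00

C = D/d = 75.0/11.9 = 6.3025; K_W = (4C−1)/(4C−4)+0.615/C = 1.2390; K_s = 1+0.5/C = 1.0793
F_a = (F_max−F_min)/2 = 326.5 N; F_m = (F_max+F_min)/2 = 923.5 N
τ_a = K_W·8F_aD/(πd³) = 1.2390 × 37.004 = 45.848 MPa
τ_m = K_s·8F_mD/(πd³) = 1.0793 × 104.66 = 112.97 MPa
Soderberg: 1/n_f = τ_a/S_se + τ_m/S_sy = 45.848/373 + 112.97/537 = 0.12292 + 0.21037 = 0.33329
n_f = 1/0.33329 = 3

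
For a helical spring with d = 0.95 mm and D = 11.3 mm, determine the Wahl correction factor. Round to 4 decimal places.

C = D/d = 11.3/0.95 = 11.8947
K_W = (4C−1)/(4C−4) + 0.615/C = 46.579/43.579 + 0.0517 = 1.1205

1.1205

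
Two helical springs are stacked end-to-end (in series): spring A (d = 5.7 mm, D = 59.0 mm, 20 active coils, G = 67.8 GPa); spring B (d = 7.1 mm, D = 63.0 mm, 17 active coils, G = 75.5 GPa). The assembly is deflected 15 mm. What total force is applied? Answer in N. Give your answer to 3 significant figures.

23.6 N

k_A = Gd⁴/(8D³N_a) = (67.8×10³)(5.7⁴)/(8·59.0³·20) = 2.178 N/mm
k_B = Gd⁴/(8D³N_a) = (75.5×10³)(7.1⁴)/(8·63.0³·17) = 5.6418 N/mm
Series: 1/k_eq = 1/2.178 + 1/5.6418 = 0.63639; k_eq = 1.5714 N/mm
F = k_eq·δ = 1.5714·15 = 23.57 N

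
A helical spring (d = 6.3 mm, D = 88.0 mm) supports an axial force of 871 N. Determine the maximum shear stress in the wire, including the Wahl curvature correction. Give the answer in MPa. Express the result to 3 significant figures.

Spring index C = D/d = 88.0/6.3 = 13.9683
K_W = (4C−1)/(4C−4) + 0.615/C = 54.873/51.873 + 0.0440 = 1.1019
τ₀ = 8FD/(πd³) = 8·871·88.0/(π·6.3³) = 613184/785.55 = 780.58 MPa
τ_max = K·τ₀ = 1.1019 × 780.58 = 860.1 MPa

860 MPa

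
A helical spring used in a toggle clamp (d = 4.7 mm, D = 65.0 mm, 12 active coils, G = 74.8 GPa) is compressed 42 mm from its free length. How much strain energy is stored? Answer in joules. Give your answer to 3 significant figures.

k = Gd⁴/(8D³N_a) = (74.8×10³)(4.7⁴)/(8·65.0³·12) = 1.3845 N/mm
U = ½kδ² = 0.5 × 1.3845 × 42² = 1221.1 N·mm = 1.2211 J

1.22 J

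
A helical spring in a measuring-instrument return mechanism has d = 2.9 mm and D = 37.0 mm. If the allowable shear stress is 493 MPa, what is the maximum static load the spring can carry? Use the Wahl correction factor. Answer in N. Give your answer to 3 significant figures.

C = D/d = 37.0/2.9 = 12.7586
K_W = (4C−1)/(4C−4) + 0.615/C = 50.034/47.034 + 0.0482 = 1.1120
τ_max = K·8FD/(πd³) → F_max = τ_allow·πd³/(8DK)
F_max = 493·π·2.9³/(8·37.0·1.1120) = 37774/329.15 = 114.76 N

115 N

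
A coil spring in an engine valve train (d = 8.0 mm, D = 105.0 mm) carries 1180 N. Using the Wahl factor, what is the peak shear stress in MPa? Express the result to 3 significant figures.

Spring index C = D/d = 105.0/8.0 = 13.1250
K_W = (4C−1)/(4C−4) + 0.615/C = 51.500/48.500 + 0.0469 = 1.1087
τ₀ = 8FD/(πd³) = 8·1180·105.0/(π·8.0³) = 991200/1608.5 = 616.23 MPa
τ_max = K·τ₀ = 1.1087 × 616.23 = 683.22 MPa

683 MPa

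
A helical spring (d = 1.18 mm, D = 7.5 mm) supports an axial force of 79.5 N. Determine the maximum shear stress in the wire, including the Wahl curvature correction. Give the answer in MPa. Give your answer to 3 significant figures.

1140 MPa

Spring index C = D/d = 7.5/1.18 = 6.3559
K_W = (4C−1)/(4C−4) + 0.615/C = 24.424/21.424 + 0.0968 = 1.2368
τ₀ = 8FD/(πd³) = 8·79.5·7.5/(π·1.18³) = 4770/5.1617 = 924.11 MPa
τ_max = K·τ₀ = 1.2368 × 924.11 = 1142.9 MPa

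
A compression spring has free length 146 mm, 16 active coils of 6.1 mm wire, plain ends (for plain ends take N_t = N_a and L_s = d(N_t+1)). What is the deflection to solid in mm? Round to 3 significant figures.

42.3 mm

N_t = 16; L_s = 6.1·17 = 103.7 mm
δ_solid = L₀ − L_s = 146 − 103.7 = 42.3 mm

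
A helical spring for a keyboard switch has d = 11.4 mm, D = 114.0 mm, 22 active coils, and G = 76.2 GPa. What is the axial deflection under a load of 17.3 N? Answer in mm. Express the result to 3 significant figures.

k = Gd⁴/(8D³N_a) = (76.2×10³)(11.4⁴)/(8·114.0³·22) = 4.9357 N/mm
δ = F/k = 17.3 / 4.9357 = 3.5051 mm

3.51 mm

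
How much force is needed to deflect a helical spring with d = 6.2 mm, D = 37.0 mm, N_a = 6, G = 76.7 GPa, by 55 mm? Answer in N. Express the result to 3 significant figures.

2560 N

k = Gd⁴/(8D³N_a) = (76.7×10³)(6.2⁴)/(8·37.0³·6) = 46.614 N/mm
F = k·δ = 46.614 × 55 = 2563.8 N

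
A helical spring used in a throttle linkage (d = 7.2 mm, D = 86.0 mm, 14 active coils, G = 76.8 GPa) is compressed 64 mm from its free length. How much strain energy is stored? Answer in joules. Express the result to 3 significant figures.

5.93 J

k = Gd⁴/(8D³N_a) = (76.8×10³)(7.2⁴)/(8·86.0³·14) = 2.8972 N/mm
U = ½kδ² = 0.5 × 2.8972 × 64² = 5933.5 N·mm = 5.9335 J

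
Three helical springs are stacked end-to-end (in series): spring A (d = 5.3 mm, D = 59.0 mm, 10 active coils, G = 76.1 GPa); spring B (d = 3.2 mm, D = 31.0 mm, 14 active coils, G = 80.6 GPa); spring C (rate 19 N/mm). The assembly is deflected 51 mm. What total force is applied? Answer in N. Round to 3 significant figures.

70.7 N

k_A = Gd⁴/(8D³N_a) = (76.1×10³)(5.3⁴)/(8·59.0³·10) = 3.6546 N/mm
k_B = Gd⁴/(8D³N_a) = (80.6×10³)(3.2⁴)/(8·31.0³·14) = 2.533 N/mm
Series: 1/k_eq = 1/3.6546 + 1/2.533 + 1/19 = 0.72105; k_eq = 1.3869 N/mm
F = k_eq·δ = 1.3869·51 = 70.73 N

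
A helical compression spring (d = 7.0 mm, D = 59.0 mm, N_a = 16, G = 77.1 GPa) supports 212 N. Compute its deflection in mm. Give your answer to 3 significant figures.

30.1 mm

k = Gd⁴/(8D³N_a) = (77.1×10³)(7.0⁴)/(8·59.0³·16) = 7.0417 N/mm
δ = F/k = 212 / 7.0417 = 30.106 mm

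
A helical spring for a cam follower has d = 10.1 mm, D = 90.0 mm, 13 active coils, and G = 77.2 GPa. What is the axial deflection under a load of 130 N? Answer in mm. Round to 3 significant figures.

k = Gd⁴/(8D³N_a) = (77.2×10³)(10.1⁴)/(8·90.0³·13) = 10.596 N/mm
δ = F/k = 130 / 10.596 = 12.269 mm

12.3 mm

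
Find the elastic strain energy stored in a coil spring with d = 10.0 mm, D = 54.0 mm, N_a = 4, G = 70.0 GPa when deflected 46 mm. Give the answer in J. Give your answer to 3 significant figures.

k = Gd⁴/(8D³N_a) = (70.0×10³)(10.0⁴)/(8·54.0³·4) = 138.92 N/mm
U = ½kδ² = 0.5 × 138.92 × 46² = 1.4698e+05 N·mm = 146.98 J

147 J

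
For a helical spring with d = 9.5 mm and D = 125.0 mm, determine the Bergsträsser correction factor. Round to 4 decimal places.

C = D/d = 125.0/9.5 = 13.1579
K_B = (4C+2)/(4C−3) = 54.632/49.632 = 1.1007

1.1007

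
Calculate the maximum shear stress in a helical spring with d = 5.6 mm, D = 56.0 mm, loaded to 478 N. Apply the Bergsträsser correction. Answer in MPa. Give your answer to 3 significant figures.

441 MPa

Spring index C = D/d = 56.0/5.6 = 10.0000
K_B = (4C+2)/(4C−3) = 42.000/37.000 = 1.1351
τ₀ = 8FD/(πd³) = 8·478·56.0/(π·5.6³) = 214144/551.71 = 388.14 MPa
τ_max = K·τ₀ = 1.1351 × 388.14 = 440.59 MPa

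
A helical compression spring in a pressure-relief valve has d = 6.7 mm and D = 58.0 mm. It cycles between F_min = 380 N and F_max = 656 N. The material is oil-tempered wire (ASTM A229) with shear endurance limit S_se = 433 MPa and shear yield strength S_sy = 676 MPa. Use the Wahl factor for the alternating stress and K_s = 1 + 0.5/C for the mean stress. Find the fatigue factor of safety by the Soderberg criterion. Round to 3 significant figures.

1.72

C = D/d = 58.0/6.7 = 8.6567; K_W = (4C−1)/(4C−4)+0.615/C = 1.1690; K_s = 1+0.5/C = 1.0578
F_a = (F_max−F_min)/2 = 138 N; F_m = (F_max+F_min)/2 = 518 N
τ_a = K_W·8F_aD/(πd³) = 1.1690 × 67.768 = 79.22 MPa
τ_m = K_s·8F_mD/(πd³) = 1.0578 × 254.37 = 269.07 MPa
Soderberg: 1/n_f = τ_a/S_se + τ_m/S_sy = 79.22/433 + 269.07/676 = 0.18296 + 0.39803 = 0.58098
n_f = 1/0.58098 = 1.721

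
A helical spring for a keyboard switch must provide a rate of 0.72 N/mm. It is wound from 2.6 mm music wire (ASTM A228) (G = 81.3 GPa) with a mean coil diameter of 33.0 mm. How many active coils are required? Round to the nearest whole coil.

N_a = Gd⁴/(8D³k) = (81.3×10³ × 2.6⁴)/(8 × 33.0³ × 0.72)
    = 3.71521e+06 / 206997 = 17.95 → 18 coils

18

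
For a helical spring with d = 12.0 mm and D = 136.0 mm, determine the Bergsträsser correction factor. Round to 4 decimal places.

C = D/d = 136.0/12.0 = 11.3333
K_B = (4C+2)/(4C−3) = 47.333/42.333 = 1.1181

1.1181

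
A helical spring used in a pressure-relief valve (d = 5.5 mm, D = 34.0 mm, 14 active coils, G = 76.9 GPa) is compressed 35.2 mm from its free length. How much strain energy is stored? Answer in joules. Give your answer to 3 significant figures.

9.90 J

k = Gd⁴/(8D³N_a) = (76.9×10³)(5.5⁴)/(8·34.0³·14) = 15.985 N/mm
U = ½kδ² = 0.5 × 15.985 × 35.2² = 9903.2 N·mm = 9.9032 J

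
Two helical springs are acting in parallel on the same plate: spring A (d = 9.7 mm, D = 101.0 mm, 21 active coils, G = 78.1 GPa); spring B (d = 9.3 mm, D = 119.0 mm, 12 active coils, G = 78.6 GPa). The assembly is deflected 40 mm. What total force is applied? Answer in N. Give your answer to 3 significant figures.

305 N

k_A = Gd⁴/(8D³N_a) = (78.1×10³)(9.7⁴)/(8·101.0³·21) = 3.9945 N/mm
k_B = Gd⁴/(8D³N_a) = (78.6×10³)(9.3⁴)/(8·119.0³·12) = 3.6345 N/mm
Parallel: k_eq = 3.9945 + 3.6345 = 7.629 N/mm
F = k_eq·δ = 7.629·40 = 305.16 N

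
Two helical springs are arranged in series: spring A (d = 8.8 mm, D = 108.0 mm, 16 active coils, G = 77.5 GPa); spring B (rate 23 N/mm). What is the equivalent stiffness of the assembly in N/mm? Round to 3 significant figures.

2.56 N/mm

k_A = Gd⁴/(8D³N_a) = (77.5×10³)(8.8⁴)/(8·108.0³·16) = 2.8824 N/mm
Series: 1/k_eq = 1/2.8824 + 1/23 = 0.39041; k_eq = 2.5614 N/mm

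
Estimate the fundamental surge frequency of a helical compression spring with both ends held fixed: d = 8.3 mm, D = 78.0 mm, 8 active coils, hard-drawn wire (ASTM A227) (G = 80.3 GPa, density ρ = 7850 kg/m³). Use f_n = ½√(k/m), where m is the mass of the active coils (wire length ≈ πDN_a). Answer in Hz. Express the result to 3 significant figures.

61.4 Hz

k = Gd⁴/(8D³N_a) = (80.3×10³)(8.3⁴)/(8·78.0³·8) = 12.548 N/mm = 12548 N/m
Wire length L = πDN_a = π·78.0·8 = 1960.4 mm
m = ρ·(πd²/4)·L = 7850 × 54.106×10⁻⁶ m² × 1.9604 m = 0.83263 kg
f_n = ½√(k/m) = 0.5·√(12548/0.83263) = 0.5·√(15070) = 61.38 Hz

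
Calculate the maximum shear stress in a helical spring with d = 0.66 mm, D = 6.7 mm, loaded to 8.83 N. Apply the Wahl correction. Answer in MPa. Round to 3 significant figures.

Spring index C = D/d = 6.7/0.66 = 10.1515
K_W = (4C−1)/(4C−4) + 0.615/C = 39.606/36.606 + 0.0606 = 1.1425
τ₀ = 8FD/(πd³) = 8·8.83·6.7/(π·0.66³) = 473.288/0.9032 = 524.02 MPa
τ_max = K·τ₀ = 1.1425 × 524.02 = 598.71 MPa

599 MPa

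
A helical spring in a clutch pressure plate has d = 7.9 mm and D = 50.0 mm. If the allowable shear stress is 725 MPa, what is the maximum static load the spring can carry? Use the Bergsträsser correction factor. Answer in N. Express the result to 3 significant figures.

2290 N

C = D/d = 50.0/7.9 = 6.3291
K_B = (4C+2)/(4C−3) = 27.316/22.316 = 1.2240
τ_max = K·8FD/(πd³) → F_max = τ_allow·πd³/(8DK)
F_max = 725·π·7.9³/(8·50.0·1.2240) = 1.123e+06/489.62 = 2293.6 N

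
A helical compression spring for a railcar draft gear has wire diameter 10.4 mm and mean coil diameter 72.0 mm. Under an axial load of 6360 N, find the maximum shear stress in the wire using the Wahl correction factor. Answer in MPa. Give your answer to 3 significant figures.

1260 MPa

Spring index C = D/d = 72.0/10.4 = 6.9231
K_W = (4C−1)/(4C−4) + 0.615/C = 26.692/23.692 + 0.0888 = 1.2155
τ₀ = 8FD/(πd³) = 8·6360·72.0/(π·10.4³) = 3.66336e+06/3533.9 = 1036.6 MPa
τ_max = K·τ₀ = 1.2155 × 1036.6 = 1260 MPa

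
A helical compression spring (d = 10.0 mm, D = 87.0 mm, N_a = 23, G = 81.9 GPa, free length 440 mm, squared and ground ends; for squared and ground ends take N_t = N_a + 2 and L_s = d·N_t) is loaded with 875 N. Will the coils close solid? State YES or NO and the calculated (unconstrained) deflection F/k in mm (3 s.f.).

NO, δ = 129 mm

k = Gd⁴/(8D³N_a) = (81.9×10³)(10.0⁴)/(8·87.0³·23) = 6.7594 N/mm
N_t = 25; L_s = 10.0·25 = 250 mm; δ_solid = L₀ − L_s = 440 − 250 = 190 mm
δ = F/k = 875/6.7594 = 129.45 mm
δ < δ_solid → spring does not go solid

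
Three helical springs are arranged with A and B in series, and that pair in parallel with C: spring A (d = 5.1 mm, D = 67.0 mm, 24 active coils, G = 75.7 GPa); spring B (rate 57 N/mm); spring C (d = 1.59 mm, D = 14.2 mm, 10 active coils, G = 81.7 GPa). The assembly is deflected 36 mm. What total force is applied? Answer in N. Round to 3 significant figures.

114 N

k_A = Gd⁴/(8D³N_a) = (75.7×10³)(5.1⁴)/(8·67.0³·24) = 0.88685 N/mm
k_C = Gd⁴/(8D³N_a) = (81.7×10³)(1.59⁴)/(8·14.2³·10) = 2.2796 N/mm
Springs A,B series: k_AB = 1/(1/0.88685+1/57) = 0.87326 N/mm; parallel with C: k_eq = 0.87326+2.2796 = 3.1528 N/mm
F = k_eq·δ = 3.1528·36 = 113.5 N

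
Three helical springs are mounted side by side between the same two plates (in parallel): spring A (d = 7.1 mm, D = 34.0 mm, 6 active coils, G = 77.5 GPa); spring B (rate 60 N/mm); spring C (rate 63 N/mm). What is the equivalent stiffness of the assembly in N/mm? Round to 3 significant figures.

227 N/mm

k_A = Gd⁴/(8D³N_a) = (77.5×10³)(7.1⁴)/(8·34.0³·6) = 104.39 N/mm
Parallel: k_eq = 104.39 + 60 + 63 = 227.39 N/mm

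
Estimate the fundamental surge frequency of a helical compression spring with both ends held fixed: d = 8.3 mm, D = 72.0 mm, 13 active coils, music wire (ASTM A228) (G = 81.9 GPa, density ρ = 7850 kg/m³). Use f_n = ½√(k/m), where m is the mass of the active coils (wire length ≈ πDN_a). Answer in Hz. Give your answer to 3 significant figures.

44.8 Hz

k = Gd⁴/(8D³N_a) = (81.9×10³)(8.3⁴)/(8·72.0³·13) = 10.013 N/mm = 10013 N/m
Wire length L = πDN_a = π·72.0·13 = 2940.5 mm
m = ρ·(πd²/4)·L = 7850 × 54.106×10⁻⁶ m² × 2.9405 m = 1.2489 kg
f_n = ½√(k/m) = 0.5·√(10013/1.2489) = 0.5·√(8017.2) = 44.769 Hz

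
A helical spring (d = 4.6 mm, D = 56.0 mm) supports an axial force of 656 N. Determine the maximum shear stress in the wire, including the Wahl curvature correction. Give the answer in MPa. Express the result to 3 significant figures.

Spring index C = D/d = 56.0/4.6 = 12.1739
K_W = (4C−1)/(4C−4) + 0.615/C = 47.696/44.696 + 0.0505 = 1.1176
τ₀ = 8FD/(πd³) = 8·656·56.0/(π·4.6³) = 293888/305.79 = 961.08 MPa
τ_max = K·τ₀ = 1.1176 × 961.08 = 1074.1 MPa

1070 MPa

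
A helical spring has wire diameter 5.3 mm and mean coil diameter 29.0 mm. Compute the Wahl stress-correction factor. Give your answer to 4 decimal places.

1.2801

C = D/d = 29.0/5.3 = 5.4717
K_W = (4C−1)/(4C−4) + 0.615/C = 20.887/17.887 + 0.1124 = 1.2801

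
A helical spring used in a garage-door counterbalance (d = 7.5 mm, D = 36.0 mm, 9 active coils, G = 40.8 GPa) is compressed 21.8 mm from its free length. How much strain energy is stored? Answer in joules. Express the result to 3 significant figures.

9.13 J

k = Gd⁴/(8D³N_a) = (40.8×10³)(7.5⁴)/(8·36.0³·9) = 38.43 N/mm
U = ½kδ² = 0.5 × 38.43 × 21.8² = 9131.6 N·mm = 9.1316 J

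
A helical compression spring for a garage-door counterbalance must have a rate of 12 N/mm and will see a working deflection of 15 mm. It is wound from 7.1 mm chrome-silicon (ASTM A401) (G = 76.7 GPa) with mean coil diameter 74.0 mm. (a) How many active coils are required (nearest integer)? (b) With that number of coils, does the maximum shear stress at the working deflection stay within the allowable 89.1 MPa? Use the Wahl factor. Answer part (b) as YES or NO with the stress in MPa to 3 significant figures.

(a) 5 coils; (b) NO, τ_max = 108 MPa

N_a = Gd⁴/(8D³k) = (76.7×10³)(7.1⁴)/(8·74.0³·12) = 5.01 → N_a = 5
Actual rate k = Gd⁴/(8D³·5) = 12.025 N/mm
Working load F = kδ = 12.025·15 = 180.37 N
C = 74.0/7.1 = 10.4225; K_W = (4C−1)/(4C−4)+0.615/C = 1.1386
τ_max = K_W·8FD/(πd³) = 1.1386·94.965 = 108.13 MPa
τ_max > 89.1 MPa → exceeds allowable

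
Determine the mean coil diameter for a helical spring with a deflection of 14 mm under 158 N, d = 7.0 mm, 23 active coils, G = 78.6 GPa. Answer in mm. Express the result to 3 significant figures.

45.0 mm

Required rate k = F/δ = 158/14 = 11.286 N/mm
D = (Gd⁴/(8N_a·k))^(1/3) = (78.6×10³·7.0⁴/(8·23·11.286))^(1/3)
  = (90879.9)^(1/3) = 44.9596 mm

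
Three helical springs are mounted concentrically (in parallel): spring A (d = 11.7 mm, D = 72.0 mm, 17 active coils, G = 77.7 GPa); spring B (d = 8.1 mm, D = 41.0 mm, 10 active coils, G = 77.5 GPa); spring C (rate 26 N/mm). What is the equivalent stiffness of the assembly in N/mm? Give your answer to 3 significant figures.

115 N/mm

k_A = Gd⁴/(8D³N_a) = (77.7×10³)(11.7⁴)/(8·72.0³·17) = 28.683 N/mm
k_B = Gd⁴/(8D³N_a) = (77.5×10³)(8.1⁴)/(8·41.0³·10) = 60.506 N/mm
Parallel: k_eq = 28.683 + 60.506 + 26 = 115.19 N/mm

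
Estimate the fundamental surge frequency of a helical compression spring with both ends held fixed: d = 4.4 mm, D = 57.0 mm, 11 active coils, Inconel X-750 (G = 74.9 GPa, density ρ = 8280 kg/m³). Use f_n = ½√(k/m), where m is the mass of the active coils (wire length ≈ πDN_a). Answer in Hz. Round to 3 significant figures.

k = Gd⁴/(8D³N_a) = (74.9×10³)(4.4⁴)/(8·57.0³·11) = 1.7226 N/mm = 1722.6 N/m
Wire length L = πDN_a = π·57.0·11 = 1969.8 mm
m = ρ·(πd²/4)·L = 8280 × 15.205×10⁻⁶ m² × 1.9698 m = 0.248 kg
f_n = ½√(k/m) = 0.5·√(1722.6/0.248) = 0.5·√(6946.1) = 41.672 Hz

41.7 Hz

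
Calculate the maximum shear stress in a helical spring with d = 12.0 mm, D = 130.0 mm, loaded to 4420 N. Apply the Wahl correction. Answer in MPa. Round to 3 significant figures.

959 MPa

Spring index C = D/d = 130.0/12.0 = 10.8333
K_W = (4C−1)/(4C−4) + 0.615/C = 42.333/39.333 + 0.0568 = 1.1330
τ₀ = 8FD/(πd³) = 8·4420·130.0/(π·12.0³) = 4.5968e+06/5428.7 = 846.76 MPa
τ_max = K·τ₀ = 1.1330 × 846.76 = 959.42 MPa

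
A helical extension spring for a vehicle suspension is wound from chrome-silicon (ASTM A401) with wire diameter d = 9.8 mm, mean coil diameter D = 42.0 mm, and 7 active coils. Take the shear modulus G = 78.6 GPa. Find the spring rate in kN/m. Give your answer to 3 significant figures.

k = Gd⁴/(8D³N_a) = (78.6×10³ × 9.8⁴) / (8 × 42.0³ × 7)
  = 7.24981e+08 / 4.14893e+06 = 174.74 N/mm

175 kN/m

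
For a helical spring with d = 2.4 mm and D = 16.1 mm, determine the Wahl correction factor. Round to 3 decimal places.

C = D/d = 16.1/2.4 = 6.7083
K_W = (4C−1)/(4C−4) + 0.615/C = 25.833/22.833 + 0.0917 = 1.2231

1.223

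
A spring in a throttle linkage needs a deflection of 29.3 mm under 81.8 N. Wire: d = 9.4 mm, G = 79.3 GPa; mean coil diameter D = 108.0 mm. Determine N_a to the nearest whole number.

22

Required rate k = F/δ = 81.8/29.3 = 2.7918 N/mm
N_a = Gd⁴/(8D³k) = (79.3×10³ × 9.4⁴)/(8 × 108.0³ × 2.7918)
    = 6.19134e+08 / 2.8135e+07 = 22.01 → 22 coils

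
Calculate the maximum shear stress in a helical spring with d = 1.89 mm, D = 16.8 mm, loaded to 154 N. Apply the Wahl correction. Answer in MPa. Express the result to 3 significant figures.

1140 MPa

Spring index C = D/d = 16.8/1.89 = 8.8889
K_W = (4C−1)/(4C−4) + 0.615/C = 34.556/31.556 + 0.0692 = 1.1643
τ₀ = 8FD/(πd³) = 8·154·16.8/(π·1.89³) = 20697.6/21.21 = 975.85 MPa
τ_max = K·τ₀ = 1.1643 × 975.85 = 1136.1 MPa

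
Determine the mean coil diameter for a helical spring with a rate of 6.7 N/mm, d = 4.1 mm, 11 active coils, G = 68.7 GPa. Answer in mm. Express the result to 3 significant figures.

32.1 mm

D = (Gd⁴/(8N_a·k))^(1/3) = (68.7×10³·4.1⁴/(8·11·6.7))^(1/3)
  = (32925.7)^(1/3) = 32.0512 mm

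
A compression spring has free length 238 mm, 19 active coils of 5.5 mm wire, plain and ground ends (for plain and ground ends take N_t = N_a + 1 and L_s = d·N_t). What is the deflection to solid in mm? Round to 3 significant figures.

128 mm

N_t = 20; L_s = 5.5·20 = 110 mm
δ_solid = L₀ − L_s = 238 − 110 = 128 mm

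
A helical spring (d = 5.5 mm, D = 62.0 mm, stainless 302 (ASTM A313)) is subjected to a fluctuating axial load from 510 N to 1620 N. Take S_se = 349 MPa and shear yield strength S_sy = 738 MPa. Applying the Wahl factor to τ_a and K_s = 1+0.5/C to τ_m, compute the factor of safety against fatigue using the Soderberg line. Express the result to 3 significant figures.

C = D/d = 62.0/5.5 = 11.2727; K_W = (4C−1)/(4C−4)+0.615/C = 1.1276; K_s = 1+0.5/C = 1.0444
F_a = (F_max−F_min)/2 = 555 N; F_m = (F_max+F_min)/2 = 1065 N
τ_a = K_W·8F_aD/(πd³) = 1.1276 × 526.67 = 593.85 MPa
τ_m = K_s·8F_mD/(πd³) = 1.0444 × 1010.6 = 1055.5 MPa
Soderberg: 1/n_f = τ_a/S_se + τ_m/S_sy = 593.85/349 + 1055.5/738 = 1.70158 + 1.43016 = 3.1317
n_f = 1/3.1317 = 0.3193

0.319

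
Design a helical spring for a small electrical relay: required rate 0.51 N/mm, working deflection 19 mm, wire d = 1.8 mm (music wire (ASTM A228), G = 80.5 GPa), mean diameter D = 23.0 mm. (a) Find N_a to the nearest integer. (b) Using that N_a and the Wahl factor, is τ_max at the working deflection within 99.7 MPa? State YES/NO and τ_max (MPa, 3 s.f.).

N_a = Gd⁴/(8D³k) = (80.5×10³)(1.8⁴)/(8·23.0³·0.51) = 17.02 → N_a = 17
Actual rate k = Gd⁴/(8D³·17) = 0.5107 N/mm
Working load F = kδ = 0.5107·19 = 9.7032 N
C = 23.0/1.8 = 12.7778; K_W = (4C−1)/(4C−4)+0.615/C = 1.1118
τ_max = K_W·8FD/(πd³) = 1.1118·97.447 = 108.34 MPa
τ_max > 99.7 MPa → exceeds allowable

(a) 17 coils; (b) NO, τ_max = 108 MPa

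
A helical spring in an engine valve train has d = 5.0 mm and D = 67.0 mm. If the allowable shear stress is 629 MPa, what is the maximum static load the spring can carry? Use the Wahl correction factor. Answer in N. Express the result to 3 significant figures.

C = D/d = 67.0/5.0 = 13.4000
K_W = (4C−1)/(4C−4) + 0.615/C = 52.600/49.600 + 0.0459 = 1.1064
τ_max = K·8FD/(πd³) → F_max = τ_allow·πd³/(8DK)
F_max = 629·π·5.0³/(8·67.0·1.1064) = 2.4701e+05/593.02 = 416.53 N

417 N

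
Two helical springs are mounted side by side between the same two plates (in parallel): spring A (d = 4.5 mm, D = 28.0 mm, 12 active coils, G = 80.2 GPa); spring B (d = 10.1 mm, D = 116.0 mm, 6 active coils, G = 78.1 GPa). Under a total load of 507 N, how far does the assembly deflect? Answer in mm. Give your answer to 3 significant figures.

k_A = Gd⁴/(8D³N_a) = (80.2×10³)(4.5⁴)/(8·28.0³·12) = 15.606 N/mm
k_B = Gd⁴/(8D³N_a) = (78.1×10³)(10.1⁴)/(8·116.0³·6) = 10.847 N/mm
Parallel: k_eq = 15.606 + 10.847 = 26.453 N/mm
δ = F/k_eq = 507/26.453 = 19.166 mm

19.2 mm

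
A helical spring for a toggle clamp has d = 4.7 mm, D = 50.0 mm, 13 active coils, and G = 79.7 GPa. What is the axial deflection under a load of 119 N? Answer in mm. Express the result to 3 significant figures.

k = Gd⁴/(8D³N_a) = (79.7×10³)(4.7⁴)/(8·50.0³·13) = 2.9916 N/mm
δ = F/k = 119 / 2.9916 = 39.778 mm

39.8 mm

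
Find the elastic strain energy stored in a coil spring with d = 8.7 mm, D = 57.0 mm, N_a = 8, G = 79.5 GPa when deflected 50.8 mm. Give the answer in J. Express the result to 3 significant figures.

49.6 J

k = Gd⁴/(8D³N_a) = (79.5×10³)(8.7⁴)/(8·57.0³·8) = 38.427 N/mm
U = ½kδ² = 0.5 × 38.427 × 50.8² = 49583 N·mm = 49.583 J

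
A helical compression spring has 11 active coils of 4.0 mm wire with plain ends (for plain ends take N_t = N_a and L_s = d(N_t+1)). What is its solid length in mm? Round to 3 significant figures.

48.0 mm

plain ends: N_t = N_a = 11
L_s = d·(N_t+1) = 4.0 × 12 = 48 mm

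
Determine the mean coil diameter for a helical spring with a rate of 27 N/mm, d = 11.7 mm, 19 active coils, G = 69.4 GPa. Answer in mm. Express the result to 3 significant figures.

68.2 mm

D = (Gd⁴/(8N_a·k))^(1/3) = (69.4×10³·11.7⁴/(8·19·27))^(1/3)
  = (316881)^(1/3) = 68.1761 mm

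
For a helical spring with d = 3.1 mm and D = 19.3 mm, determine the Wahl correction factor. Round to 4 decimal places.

1.2423

C = D/d = 19.3/3.1 = 6.2258
K_W = (4C−1)/(4C−4) + 0.615/C = 23.903/20.903 + 0.0988 = 1.2423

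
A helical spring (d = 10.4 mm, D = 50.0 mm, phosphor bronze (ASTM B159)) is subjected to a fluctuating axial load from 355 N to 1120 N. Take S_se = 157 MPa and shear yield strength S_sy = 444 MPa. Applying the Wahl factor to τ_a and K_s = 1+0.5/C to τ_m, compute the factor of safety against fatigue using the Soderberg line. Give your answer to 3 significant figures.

1.75

C = D/d = 50.0/10.4 = 4.8077; K_W = (4C−1)/(4C−4)+0.615/C = 1.3249; K_s = 1+0.5/C = 1.1040
F_a = (F_max−F_min)/2 = 382.5 N; F_m = (F_max+F_min)/2 = 737.5 N
τ_a = K_W·8F_aD/(πd³) = 1.3249 × 43.295 = 57.362 MPa
τ_m = K_s·8F_mD/(πd³) = 1.1040 × 83.478 = 92.16 MPa
Soderberg: 1/n_f = τ_a/S_se + τ_m/S_sy = 57.362/157 + 92.16/444 = 0.36536 + 0.20757 = 0.57293
n_f = 1/0.57293 = 1.745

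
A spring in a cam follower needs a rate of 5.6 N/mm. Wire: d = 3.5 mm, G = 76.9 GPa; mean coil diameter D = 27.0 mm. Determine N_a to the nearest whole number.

N_a = Gd⁴/(8D³k) = (76.9×10³ × 3.5⁴)/(8 × 27.0³ × 5.6)
    = 1.15398e+07 / 881798 = 13.09 → 13 coils

13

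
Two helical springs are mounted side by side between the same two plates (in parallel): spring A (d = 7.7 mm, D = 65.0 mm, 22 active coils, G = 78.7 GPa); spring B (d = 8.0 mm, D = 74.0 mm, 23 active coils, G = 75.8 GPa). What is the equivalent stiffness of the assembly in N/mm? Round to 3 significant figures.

k_A = Gd⁴/(8D³N_a) = (78.7×10³)(7.7⁴)/(8·65.0³·22) = 5.7238 N/mm
k_B = Gd⁴/(8D³N_a) = (75.8×10³)(8.0⁴)/(8·74.0³·23) = 4.1641 N/mm
Parallel: k_eq = 5.7238 + 4.1641 = 9.8879 N/mm

9.89 N/mm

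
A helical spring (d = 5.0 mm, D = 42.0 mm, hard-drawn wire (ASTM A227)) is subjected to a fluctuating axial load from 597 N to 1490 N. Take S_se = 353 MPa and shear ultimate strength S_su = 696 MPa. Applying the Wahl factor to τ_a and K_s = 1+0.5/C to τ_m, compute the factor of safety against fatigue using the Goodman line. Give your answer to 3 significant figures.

0.380

C = D/d = 42.0/5.0 = 8.4000; K_W = (4C−1)/(4C−4)+0.615/C = 1.1746; K_s = 1+0.5/C = 1.0595
F_a = (F_max−F_min)/2 = 446.5 N; F_m = (F_max+F_min)/2 = 1043.5 N
τ_a = K_W·8F_aD/(πd³) = 1.1746 × 382.03 = 448.72 MPa
τ_m = K_s·8F_mD/(πd³) = 1.0595 × 892.84 = 945.98 MPa
Goodman: 1/n_f = τ_a/S_se + τ_m/S_su = 448.72/353 + 945.98/696 = 1.27117 + 1.35917 = 2.6303
n_f = 1/2.6303 = 0.3802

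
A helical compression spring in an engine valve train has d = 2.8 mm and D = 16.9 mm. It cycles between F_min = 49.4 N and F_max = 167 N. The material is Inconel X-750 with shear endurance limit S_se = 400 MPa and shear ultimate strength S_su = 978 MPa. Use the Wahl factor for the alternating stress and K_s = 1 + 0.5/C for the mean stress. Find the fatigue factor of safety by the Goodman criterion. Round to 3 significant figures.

1.68

C = D/d = 16.9/2.8 = 6.0357; K_W = (4C−1)/(4C−4)+0.615/C = 1.2508; K_s = 1+0.5/C = 1.0828
F_a = (F_max−F_min)/2 = 58.8 N; F_m = (F_max+F_min)/2 = 108.2 N
τ_a = K_W·8F_aD/(πd³) = 1.2508 × 115.27 = 144.19 MPa
τ_m = K_s·8F_mD/(πd³) = 1.0828 × 212.12 = 229.69 MPa
Goodman: 1/n_f = τ_a/S_se + τ_m/S_su = 144.19/400 + 229.69/978 = 0.36047 + 0.23486 = 0.59533
n_f = 1/0.59533 = 1.68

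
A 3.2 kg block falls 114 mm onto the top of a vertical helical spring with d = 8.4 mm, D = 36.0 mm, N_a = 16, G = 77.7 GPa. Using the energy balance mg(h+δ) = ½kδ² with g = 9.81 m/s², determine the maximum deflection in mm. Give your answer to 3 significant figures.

k = Gd⁴/(8D³N_a) = (77.7×10³)(8.4⁴)/(8·36.0³·16) = 64.777 N/mm
W = mg = 3.2 × 9.81 = 31.392 N
½kδ² − Wδ − Wh = 0 → δ = (W + √(W² + 2kWh))/k
δ = (31.392 + √(985.46 + 463633))/64.777 = (31.392 + 681.63)/64.777 = 11.007 mm

11.0 mm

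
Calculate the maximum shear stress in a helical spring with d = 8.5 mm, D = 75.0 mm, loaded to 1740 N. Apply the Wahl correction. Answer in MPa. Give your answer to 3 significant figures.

Spring index C = D/d = 75.0/8.5 = 8.8235
K_W = (4C−1)/(4C−4) + 0.615/C = 34.294/31.294 + 0.0697 = 1.1656
τ₀ = 8FD/(πd³) = 8·1740·75.0/(π·8.5³) = 1.044e+06/1929.3 = 541.12 MPa
τ_max = K·τ₀ = 1.1656 × 541.12 = 630.71 MPa

631 MPa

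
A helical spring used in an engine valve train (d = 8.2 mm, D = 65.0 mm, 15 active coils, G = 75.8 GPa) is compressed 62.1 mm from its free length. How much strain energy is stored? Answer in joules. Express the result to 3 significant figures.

20.1 J

k = Gd⁴/(8D³N_a) = (75.8×10³)(8.2⁴)/(8·65.0³·15) = 10.399 N/mm
U = ½kδ² = 0.5 × 10.399 × 62.1² = 20052 N·mm = 20.052 J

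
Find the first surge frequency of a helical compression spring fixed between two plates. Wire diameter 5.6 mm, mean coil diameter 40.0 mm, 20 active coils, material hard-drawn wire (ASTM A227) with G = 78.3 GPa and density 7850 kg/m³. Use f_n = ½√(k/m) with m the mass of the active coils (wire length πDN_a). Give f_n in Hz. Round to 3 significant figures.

k = Gd⁴/(8D³N_a) = (78.3×10³)(5.6⁴)/(8·40.0³·20) = 7.5199 N/mm = 7519.9 N/m
Wire length L = πDN_a = π·40.0·20 = 2513.3 mm
m = ρ·(πd²/4)·L = 7850 × 24.63×10⁻⁶ m² × 2.5133 m = 0.48593 kg
f_n = ½√(k/m) = 0.5·√(7519.9/0.48593) = 0.5·√(15475) = 62.2 Hz

62.2 Hz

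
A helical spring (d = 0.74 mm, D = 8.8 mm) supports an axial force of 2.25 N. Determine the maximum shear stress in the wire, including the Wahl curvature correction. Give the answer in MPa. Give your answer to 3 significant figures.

139 MPa

Spring index C = D/d = 8.8/0.74 = 11.8919
K_W = (4C−1)/(4C−4) + 0.615/C = 46.568/43.568 + 0.0517 = 1.1206
τ₀ = 8FD/(πd³) = 8·2.25·8.8/(π·0.74³) = 158.4/1.273 = 124.43 MPa
τ_max = K·τ₀ = 1.1206 × 124.43 = 139.43 MPa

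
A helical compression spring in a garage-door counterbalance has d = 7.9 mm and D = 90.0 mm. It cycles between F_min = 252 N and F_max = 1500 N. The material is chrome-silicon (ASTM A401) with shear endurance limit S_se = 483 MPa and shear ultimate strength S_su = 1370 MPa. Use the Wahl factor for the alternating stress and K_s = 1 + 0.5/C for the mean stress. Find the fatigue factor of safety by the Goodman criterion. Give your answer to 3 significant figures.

C = D/d = 90.0/7.9 = 11.3924; K_W = (4C−1)/(4C−4)+0.615/C = 1.1262; K_s = 1+0.5/C = 1.0439
F_a = (F_max−F_min)/2 = 624 N; F_m = (F_max+F_min)/2 = 876 N
τ_a = K_W·8F_aD/(πd³) = 1.1262 × 290.06 = 326.65 MPa
τ_m = K_s·8F_mD/(πd³) = 1.0439 × 407.2 = 425.07 MPa
Goodman: 1/n_f = τ_a/S_se + τ_m/S_su = 326.65/483 + 425.07/1370 = 0.67629 + 0.31027 = 0.98656
n_f = 1/0.98656 = 1.014

1.01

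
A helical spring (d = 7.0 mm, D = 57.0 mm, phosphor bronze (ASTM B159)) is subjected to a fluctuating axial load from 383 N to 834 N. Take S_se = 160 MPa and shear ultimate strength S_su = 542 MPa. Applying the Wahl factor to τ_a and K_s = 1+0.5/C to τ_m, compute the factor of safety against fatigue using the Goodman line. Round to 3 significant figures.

0.828

C = D/d = 57.0/7.0 = 8.1429; K_W = (4C−1)/(4C−4)+0.615/C = 1.1805; K_s = 1+0.5/C = 1.0614
F_a = (F_max−F_min)/2 = 225.5 N; F_m = (F_max+F_min)/2 = 608.5 N
τ_a = K_W·8F_aD/(πd³) = 1.1805 × 95.426 = 112.65 MPa
τ_m = K_s·8F_mD/(πd³) = 1.0614 × 257.5 = 273.31 MPa
Goodman: 1/n_f = τ_a/S_se + τ_m/S_su = 112.65/160 + 273.31/542 = 0.70408 + 0.50427 = 1.2084
n_f = 1/1.2084 = 0.8276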